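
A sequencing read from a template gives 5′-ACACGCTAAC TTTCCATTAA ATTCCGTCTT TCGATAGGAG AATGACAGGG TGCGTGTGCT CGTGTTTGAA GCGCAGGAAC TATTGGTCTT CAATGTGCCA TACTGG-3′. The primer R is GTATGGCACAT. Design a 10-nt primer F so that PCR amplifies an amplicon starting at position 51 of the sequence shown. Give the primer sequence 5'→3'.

5'-TGCGTGTGCT-3'

The reverse primer's reverse complement ATGTGCCATAC matches the template at positions 93–103; the product starts at position 51.
The forward primer is identical to the top strand over positions 51–60: TGCGTGTGCT.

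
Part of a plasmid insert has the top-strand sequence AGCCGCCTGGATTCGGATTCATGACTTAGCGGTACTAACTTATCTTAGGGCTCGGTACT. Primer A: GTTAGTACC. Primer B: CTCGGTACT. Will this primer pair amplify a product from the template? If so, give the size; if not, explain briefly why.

No product — the primers' 3' ends point away from each other.

Primer A (GTTAGTACC) has reverse complement GGTACTAAC, which matches the top strand at positions 31–39; primer A anneals to the top strand there with its 3' end pointing upstream toward position 31.
Primer B (CTCGGTACT) matches the top strand directly at positions 51–59; it anneals to the bottom strand with its 3' end pointing downstream toward position 59.
The 3' ends diverge (primer A extends toward position 1, primer B toward position 59), so the primers never converge on a shared product.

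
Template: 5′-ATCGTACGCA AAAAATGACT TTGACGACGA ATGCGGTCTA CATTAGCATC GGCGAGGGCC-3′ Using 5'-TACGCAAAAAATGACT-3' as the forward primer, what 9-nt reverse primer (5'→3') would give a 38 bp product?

5'-TGTAGACCG-3'

The forward primer binds at positions 5–20, so a 38 bp product ends at position 5 + 38 − 1 = 42.
The reverse primer anneals to the top strand over positions 34–42, i.e. to CGGTCTACA.
Its sequence written 5'→3' is the reverse complement: TGTAGACCG.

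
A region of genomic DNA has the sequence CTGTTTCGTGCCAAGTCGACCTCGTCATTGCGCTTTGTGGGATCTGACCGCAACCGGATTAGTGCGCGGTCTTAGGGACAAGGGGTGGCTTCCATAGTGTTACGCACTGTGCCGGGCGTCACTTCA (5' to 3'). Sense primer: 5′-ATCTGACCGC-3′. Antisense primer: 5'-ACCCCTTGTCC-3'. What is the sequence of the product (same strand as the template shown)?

5'-ATCTGACCGCAACCGGATTAGTGCGCGGTCTTAGGGACAAGGGGT-3'

Scanning the template, ATCTGACCGC occurs at positions 42–51; this primer anneals to the bottom strand there with its 3' end pointing downstream.
The reverse primer's reverse complement is GGACAAGGGGT, which matches the template at positions 76–86.
The product is the template from position 42 through 86 (45 bp).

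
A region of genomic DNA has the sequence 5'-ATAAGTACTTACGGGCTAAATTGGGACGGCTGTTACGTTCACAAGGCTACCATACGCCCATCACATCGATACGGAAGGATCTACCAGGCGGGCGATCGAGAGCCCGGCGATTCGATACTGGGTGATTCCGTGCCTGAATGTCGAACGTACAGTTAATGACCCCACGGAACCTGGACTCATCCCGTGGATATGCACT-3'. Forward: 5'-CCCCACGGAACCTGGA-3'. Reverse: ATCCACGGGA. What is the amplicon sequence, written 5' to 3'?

The forward primer matches the template at positions 160–175.
The reverse primer's reverse complement is TCCCGTGGAT, which matches the template at positions 180–189.
The product is the template from position 160 through 189 (30 bp).

5'-CCCCACGGAACCTGGACTCATCCCGTGGAT-3'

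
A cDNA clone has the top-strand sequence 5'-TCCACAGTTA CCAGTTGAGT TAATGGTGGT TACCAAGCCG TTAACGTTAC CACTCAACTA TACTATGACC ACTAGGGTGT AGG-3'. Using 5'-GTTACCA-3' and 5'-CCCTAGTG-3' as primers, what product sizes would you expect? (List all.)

71 bp, 49 bp, 32 bp

The forward primer GTTACCA matches the top strand at positions 7–13, 29–35, 46–52.
The reverse primer's reverse complement is CACTAGGG, matching at positions 70–77.
Each forward site pairs with the reverse site to give a product ending at position 77: sizes 71, 49, 32 bp.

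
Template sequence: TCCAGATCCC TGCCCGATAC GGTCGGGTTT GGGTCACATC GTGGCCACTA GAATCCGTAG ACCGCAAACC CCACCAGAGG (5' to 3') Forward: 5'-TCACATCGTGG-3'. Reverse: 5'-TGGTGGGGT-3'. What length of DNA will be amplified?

43 bp

The forward primer matches the template at positions 34–44.
Reverse complement of the reverse primer: ACCCCACCA. This occurs on the top strand at positions 68–76.
Amplicon spans positions 34–76: 43 bp.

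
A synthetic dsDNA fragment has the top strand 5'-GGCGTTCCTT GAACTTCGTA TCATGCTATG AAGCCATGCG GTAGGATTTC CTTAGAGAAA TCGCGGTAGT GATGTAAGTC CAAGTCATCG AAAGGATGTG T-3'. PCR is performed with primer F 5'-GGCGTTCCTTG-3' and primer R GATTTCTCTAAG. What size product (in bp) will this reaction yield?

The forward primer matches the template at positions 1–11.
The reverse primer's reverse complement is CTTAGAGAAATC, which matches the template at positions 51–62.
Product length = (reverse-primer end) − (forward-primer start) + 1 = 62 − 1 + 1 = 62 bp.

62 bp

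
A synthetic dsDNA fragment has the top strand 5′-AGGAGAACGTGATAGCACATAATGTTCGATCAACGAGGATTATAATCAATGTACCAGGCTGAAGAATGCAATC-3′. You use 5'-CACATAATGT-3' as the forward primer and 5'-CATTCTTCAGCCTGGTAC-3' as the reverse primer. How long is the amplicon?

53 bp

The forward primer matches the template at positions 16–25.
Taking the reverse complement of CATTCTTCAGCCTGGTAC gives GTACCAGGCTGAAGAATG, found at positions 51–68 on the template; the primer anneals here to the top strand with its 3' end pointing upstream.
The product runs from position 16 to position 68, so its length is 68 − 16 + 1 = 53 bp.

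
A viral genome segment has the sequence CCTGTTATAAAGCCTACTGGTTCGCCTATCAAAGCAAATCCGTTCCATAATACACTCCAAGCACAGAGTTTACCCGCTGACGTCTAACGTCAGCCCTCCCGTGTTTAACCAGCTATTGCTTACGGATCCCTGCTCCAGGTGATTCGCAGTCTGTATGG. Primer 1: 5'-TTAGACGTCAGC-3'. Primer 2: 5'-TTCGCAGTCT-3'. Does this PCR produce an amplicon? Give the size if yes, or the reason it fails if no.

Primer 1 (TTAGACGTCAGC) has reverse complement GCTGACGTCTAA, which matches the top strand at positions 76–87; primer 1 anneals to the top strand there with its 3' end pointing upstream toward position 76.
Primer 2 (TTCGCAGTCT) matches the top strand directly at positions 143–152; it anneals to the bottom strand with its 3' end pointing downstream toward position 152.
The 3' ends diverge (primer 1 extends toward position 1, primer 2 toward position 158), so the primers never converge on a shared product.

No product — the primers' 3' ends point away from each other.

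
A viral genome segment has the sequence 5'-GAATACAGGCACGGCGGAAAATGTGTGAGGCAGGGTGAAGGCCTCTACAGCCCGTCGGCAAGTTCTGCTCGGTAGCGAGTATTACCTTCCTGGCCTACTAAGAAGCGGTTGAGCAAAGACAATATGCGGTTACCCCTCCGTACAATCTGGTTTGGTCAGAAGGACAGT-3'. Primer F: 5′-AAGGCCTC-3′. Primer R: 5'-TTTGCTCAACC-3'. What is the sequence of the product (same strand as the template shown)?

5'-AAGGCCTCTACAGCCCGTCGGCAAGTTCTGCTCGGTAGCGAGTATTACCTTCCTGGCCTACTAAGAAGCGGTTGAGCAAA-3'

Scanning the template, AAGGCCTC occurs at positions 38–45; this primer anneals to the bottom strand there with its 3' end pointing downstream.
Reverse complement of the reverse primer: GGTTGAGCAAA. This occurs on the top strand at positions 107–117.
The product is the template from position 38 through 117 (80 bp).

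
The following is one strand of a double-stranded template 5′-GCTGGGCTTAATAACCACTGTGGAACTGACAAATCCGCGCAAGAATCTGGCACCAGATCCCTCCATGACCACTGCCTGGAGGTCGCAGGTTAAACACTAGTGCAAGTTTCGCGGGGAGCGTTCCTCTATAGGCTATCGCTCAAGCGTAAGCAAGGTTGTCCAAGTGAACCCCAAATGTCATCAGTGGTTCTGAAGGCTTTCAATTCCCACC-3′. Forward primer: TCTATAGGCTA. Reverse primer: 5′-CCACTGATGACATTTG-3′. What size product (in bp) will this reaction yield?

The forward primer matches the template at positions 125–135.
Reverse complement of the reverse primer: CAAATGTCATCAGTGG. This occurs on the top strand at positions 172–187.
The product runs from position 125 to position 187, so its length is 187 − 125 + 1 = 63 bp.

63 bp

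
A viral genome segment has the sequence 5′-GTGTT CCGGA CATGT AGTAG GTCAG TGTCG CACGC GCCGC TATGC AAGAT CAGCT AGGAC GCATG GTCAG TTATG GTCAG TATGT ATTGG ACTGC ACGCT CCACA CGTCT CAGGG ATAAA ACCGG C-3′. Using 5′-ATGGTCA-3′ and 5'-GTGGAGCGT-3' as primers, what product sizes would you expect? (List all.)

42 bp, 32 bp

The forward primer ATGGTCA matches the top strand at positions 63–69, 73–79.
The reverse primer's reverse complement is ACGCTCCAC, matching at positions 96–104.
Each forward site pairs with the reverse site to give a product ending at position 104: sizes 42, 32 bp.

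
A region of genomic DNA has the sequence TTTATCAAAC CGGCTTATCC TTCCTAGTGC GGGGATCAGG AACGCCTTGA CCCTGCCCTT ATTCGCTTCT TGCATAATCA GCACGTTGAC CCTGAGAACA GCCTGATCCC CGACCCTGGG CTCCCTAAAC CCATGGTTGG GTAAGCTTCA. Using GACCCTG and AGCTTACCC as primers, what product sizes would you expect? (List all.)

99 bp, 60 bp, 36 bp

The forward primer GACCCTG matches the top strand at positions 49–55, 88–94, 112–118.
The reverse primer's reverse complement is GGGTAAGCT, matching at positions 139–147.
Each forward site pairs with the reverse site to give a product ending at position 147: sizes 99, 60, 36 bp.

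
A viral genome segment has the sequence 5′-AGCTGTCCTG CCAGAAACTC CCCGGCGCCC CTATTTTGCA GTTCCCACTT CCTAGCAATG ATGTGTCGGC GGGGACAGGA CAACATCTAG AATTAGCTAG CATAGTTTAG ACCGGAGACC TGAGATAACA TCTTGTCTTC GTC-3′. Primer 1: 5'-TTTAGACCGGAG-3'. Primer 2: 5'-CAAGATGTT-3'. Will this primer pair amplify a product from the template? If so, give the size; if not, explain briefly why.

Primer 1 (TTTAGACCGGAG) matches the top strand at positions 106–117; it acts as a forward primer.
Primer 2's reverse complement is AACATCTTG, matching the top strand at positions 127–135; it acts as a reverse primer.
The 3' ends face each other across positions 106–135, giving a 30 bp product.

Yes — a 30 bp product.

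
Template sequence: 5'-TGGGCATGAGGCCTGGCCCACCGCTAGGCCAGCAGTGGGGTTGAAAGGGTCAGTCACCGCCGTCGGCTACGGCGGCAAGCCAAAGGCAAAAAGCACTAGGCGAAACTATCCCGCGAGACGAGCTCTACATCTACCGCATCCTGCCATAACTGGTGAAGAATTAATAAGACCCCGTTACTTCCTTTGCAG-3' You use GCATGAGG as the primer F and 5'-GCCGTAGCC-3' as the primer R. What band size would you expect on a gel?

Scanning the template, GCATGAGG occurs at positions 4–11; this primer anneals to the bottom strand there with its 3' end pointing downstream.
Reverse complement of the reverse primer: GGCTACGGC. This occurs on the top strand at positions 65–73.
The product runs from position 4 to position 73, so its length is 73 − 4 + 1 = 70 bp.

70 bp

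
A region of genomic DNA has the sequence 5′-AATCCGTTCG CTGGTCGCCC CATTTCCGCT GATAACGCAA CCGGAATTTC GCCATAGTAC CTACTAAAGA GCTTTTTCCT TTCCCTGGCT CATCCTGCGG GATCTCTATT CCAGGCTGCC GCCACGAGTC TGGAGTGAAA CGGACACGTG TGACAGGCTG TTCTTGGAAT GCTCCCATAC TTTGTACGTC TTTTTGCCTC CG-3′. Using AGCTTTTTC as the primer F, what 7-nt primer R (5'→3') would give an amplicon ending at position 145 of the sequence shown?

5'-GTCCGTT-3'

The forward primer binds at positions 70–78; the product's 3' end on the top strand is position 145.
The reverse primer anneals to the top strand over positions 139–145, i.e. to AACGGAC.
Its sequence written 5'→3' is the reverse complement: GTCCGTT.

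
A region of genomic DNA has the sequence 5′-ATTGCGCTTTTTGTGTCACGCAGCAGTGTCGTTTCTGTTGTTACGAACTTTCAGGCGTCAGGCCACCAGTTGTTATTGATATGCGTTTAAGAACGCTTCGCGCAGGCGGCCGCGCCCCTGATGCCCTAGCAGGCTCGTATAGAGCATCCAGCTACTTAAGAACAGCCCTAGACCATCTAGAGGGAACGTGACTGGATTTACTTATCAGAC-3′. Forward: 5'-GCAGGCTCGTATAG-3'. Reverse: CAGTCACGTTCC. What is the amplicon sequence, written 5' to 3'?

5'-GCAGGCTCGTATAGAGCATCCAGCTACTTAAGAACAGCCCTAGACCATCTAGAGGGAACGTGACTG-3'

Forward primer GCAGGCTCGTATAG is found on the top strand at positions 129–142.
The reverse primer's reverse complement is GGAACGTGACTG, which matches the template at positions 183–194.
The product is the template from position 129 through 194 (66 bp).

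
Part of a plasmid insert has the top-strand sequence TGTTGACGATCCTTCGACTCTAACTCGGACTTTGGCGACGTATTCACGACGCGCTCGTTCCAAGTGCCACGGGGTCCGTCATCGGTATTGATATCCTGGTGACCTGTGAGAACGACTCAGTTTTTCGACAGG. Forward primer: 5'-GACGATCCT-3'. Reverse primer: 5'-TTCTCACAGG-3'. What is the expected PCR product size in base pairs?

The forward primer matches the template at positions 5–13.
Taking the reverse complement of TTCTCACAGG gives CCTGTGAGAA, found at positions 103–112 on the template; the primer anneals here to the top strand with its 3' end pointing upstream.
The product runs from position 5 to position 112, so its length is 112 − 5 + 1 = 108 bp.

108 bp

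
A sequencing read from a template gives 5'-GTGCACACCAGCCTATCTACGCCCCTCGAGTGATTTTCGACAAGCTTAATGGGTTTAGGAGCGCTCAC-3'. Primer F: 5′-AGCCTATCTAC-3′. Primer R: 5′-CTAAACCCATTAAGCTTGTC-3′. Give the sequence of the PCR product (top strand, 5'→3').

5'-AGCCTATCTACGCCCCTCGAGTGATTTTCGACAAGCTTAATGGGTTTAG-3'

Scanning the template, AGCCTATCTAC occurs at positions 10–20; this primer anneals to the bottom strand there with its 3' end pointing downstream.
The reverse primer's reverse complement is GACAAGCTTAATGGGTTTAG, which matches the template at positions 39–58.
The product is the template from position 10 through 58 (49 bp).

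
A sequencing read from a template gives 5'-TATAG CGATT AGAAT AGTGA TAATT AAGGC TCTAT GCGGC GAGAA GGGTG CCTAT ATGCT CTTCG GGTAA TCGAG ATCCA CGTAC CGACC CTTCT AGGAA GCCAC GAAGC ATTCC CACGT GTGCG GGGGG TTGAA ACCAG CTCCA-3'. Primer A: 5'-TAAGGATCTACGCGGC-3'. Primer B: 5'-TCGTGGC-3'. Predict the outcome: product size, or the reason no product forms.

Primer A (TAAGGATCTACGCGGC) does not match the top strand, and its reverse complement GCCGCGTAGATCCTTA does not match either.
With no annealing site for primer A, no amplification occurs.

No product — primer A has no binding site in the template.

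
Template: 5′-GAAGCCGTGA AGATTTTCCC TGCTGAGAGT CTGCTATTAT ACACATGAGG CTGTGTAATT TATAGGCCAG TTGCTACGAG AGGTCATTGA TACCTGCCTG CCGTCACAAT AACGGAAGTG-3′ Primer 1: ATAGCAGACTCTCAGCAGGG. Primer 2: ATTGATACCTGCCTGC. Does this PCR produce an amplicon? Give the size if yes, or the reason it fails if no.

No product — the primers' 3' ends point away from each other.

Primer 1 (ATAGCAGACTCTCAGCAGGG) has reverse complement CCCTGCTGAGAGTCTGCTAT, which matches the top strand at positions 18–37; primer 1 anneals to the top strand there with its 3' end pointing upstream toward position 18.
Primer 2 (ATTGATACCTGCCTGC) matches the top strand directly at positions 86–101; it anneals to the bottom strand with its 3' end pointing downstream toward position 101.
The 3' ends diverge (primer 1 extends toward position 1, primer 2 toward position 120), so the primers never converge on a shared product.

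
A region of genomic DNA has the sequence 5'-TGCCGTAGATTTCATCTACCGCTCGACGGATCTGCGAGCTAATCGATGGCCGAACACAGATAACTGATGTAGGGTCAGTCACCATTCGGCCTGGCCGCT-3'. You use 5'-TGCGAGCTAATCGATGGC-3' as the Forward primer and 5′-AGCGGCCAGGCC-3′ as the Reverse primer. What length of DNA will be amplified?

Forward primer TGCGAGCTAATCGATGGC is found on the top strand at positions 33–50.
The reverse primer's reverse complement is GGCCTGGCCGCT, which matches the template at positions 88–99.
The product runs from position 33 to position 99, so its length is 99 − 33 + 1 = 67 bp.

67 bp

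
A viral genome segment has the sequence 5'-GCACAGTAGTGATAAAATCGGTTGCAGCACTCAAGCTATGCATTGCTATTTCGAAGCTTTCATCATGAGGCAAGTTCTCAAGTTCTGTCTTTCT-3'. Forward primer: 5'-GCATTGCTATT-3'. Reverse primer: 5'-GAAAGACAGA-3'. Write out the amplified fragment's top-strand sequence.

5'-GCATTGCTATTTCGAAGCTTTCATCATGAGGCAAGTTCTCAAGTTCTGTCTTTC-3'

Scanning the template, GCATTGCTATT occurs at positions 40–50; this primer anneals to the bottom strand there with its 3' end pointing downstream.
Reverse complement of the reverse primer: TCTGTCTTTC. This occurs on the top strand at positions 84–93.
The product is the template from position 40 through 93 (54 bp).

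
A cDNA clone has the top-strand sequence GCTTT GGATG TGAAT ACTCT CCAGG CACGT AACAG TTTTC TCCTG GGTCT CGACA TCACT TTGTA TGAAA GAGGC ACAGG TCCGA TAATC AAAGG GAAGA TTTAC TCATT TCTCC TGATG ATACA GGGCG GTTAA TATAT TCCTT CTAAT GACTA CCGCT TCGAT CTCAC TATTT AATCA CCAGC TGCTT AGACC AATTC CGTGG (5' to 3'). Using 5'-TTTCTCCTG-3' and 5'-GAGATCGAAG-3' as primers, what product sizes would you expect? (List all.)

The forward primer TTTCTCCTG matches the top strand at positions 37–45, 109–117.
The reverse primer's reverse complement is CTTCGATCTC, matching at positions 159–168.
Each forward site pairs with the reverse site to give a product ending at position 168: sizes 132, 60 bp.

132 bp, 60 bp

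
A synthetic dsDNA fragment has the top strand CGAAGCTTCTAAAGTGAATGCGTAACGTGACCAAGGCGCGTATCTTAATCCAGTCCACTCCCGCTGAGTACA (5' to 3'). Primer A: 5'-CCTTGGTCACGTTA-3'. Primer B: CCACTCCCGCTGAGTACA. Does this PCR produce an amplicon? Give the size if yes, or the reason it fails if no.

No product — the primers' 3' ends point away from each other.

Primer A (CCTTGGTCACGTTA) has reverse complement TAACGTGACCAAGG, which matches the top strand at positions 23–36; primer A anneals to the top strand there with its 3' end pointing upstream toward position 23.
Primer B (CCACTCCCGCTGAGTACA) matches the top strand directly at positions 55–72; it anneals to the bottom strand with its 3' end pointing downstream toward position 72.
The 3' ends diverge (primer A extends toward position 1, primer B toward position 72), so the primers never converge on a shared product.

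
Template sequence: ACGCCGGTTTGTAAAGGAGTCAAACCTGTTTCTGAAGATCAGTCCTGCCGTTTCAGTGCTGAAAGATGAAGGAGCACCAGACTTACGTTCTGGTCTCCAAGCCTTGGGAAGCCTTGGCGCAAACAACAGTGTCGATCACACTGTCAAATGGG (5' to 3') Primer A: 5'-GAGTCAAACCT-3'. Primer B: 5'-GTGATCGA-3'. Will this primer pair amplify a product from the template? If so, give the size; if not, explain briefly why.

Yes — a 123 bp product.

Primer A (GAGTCAAACCT) matches the top strand at positions 17–27; it acts as a forward primer.
Primer B's reverse complement is TCGATCAC, matching the top strand at positions 132–139; it acts as a reverse primer.
The 3' ends face each other across positions 17–139, giving a 123 bp product.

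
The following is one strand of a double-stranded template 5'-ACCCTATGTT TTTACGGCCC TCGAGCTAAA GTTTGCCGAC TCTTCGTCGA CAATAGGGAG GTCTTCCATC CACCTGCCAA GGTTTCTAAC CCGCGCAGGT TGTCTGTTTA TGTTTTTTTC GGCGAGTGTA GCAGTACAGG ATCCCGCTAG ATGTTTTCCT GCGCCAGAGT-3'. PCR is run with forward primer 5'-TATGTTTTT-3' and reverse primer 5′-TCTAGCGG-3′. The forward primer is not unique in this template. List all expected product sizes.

147 bp, 43 bp

The forward primer TATGTTTTT matches the top strand at positions 5–13, 109–117.
The reverse primer's reverse complement is CCGCTAGA, matching at positions 144–151.
Each forward site pairs with the reverse site to give a product ending at position 151: sizes 147, 43 bp.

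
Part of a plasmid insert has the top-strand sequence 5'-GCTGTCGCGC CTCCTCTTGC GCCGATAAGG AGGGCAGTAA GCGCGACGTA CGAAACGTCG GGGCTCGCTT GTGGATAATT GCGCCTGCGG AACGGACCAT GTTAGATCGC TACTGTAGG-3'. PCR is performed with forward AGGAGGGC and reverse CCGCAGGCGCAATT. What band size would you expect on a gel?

Scanning the template, AGGAGGGC occurs at positions 28–35; this primer anneals to the bottom strand there with its 3' end pointing downstream.
The reverse primer's reverse complement is AATTGCGCCTGCGG, which matches the template at positions 77–90.
The product runs from position 28 to position 90, so its length is 90 − 28 + 1 = 63 bp.

63 bp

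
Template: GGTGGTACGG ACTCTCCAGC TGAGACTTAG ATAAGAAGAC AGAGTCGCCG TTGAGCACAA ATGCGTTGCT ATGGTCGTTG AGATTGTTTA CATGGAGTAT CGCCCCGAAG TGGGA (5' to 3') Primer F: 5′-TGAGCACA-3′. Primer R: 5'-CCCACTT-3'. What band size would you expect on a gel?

Forward primer TGAGCACA is found on the top strand at positions 52–59.
The reverse primer's reverse complement is AAGTGGG, which matches the template at positions 108–114.
Amplicon spans positions 52–114: 63 bp.

63 bp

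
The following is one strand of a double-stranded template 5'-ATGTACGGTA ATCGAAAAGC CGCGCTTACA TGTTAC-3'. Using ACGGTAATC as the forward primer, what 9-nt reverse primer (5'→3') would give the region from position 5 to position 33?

5'-ACATGTAAG-3'

The product's 3' end on the top strand is position 33.
The reverse primer anneals to the top strand over positions 25–33, i.e. to CTTACATGT.
Its sequence written 5'→3' is the reverse complement: ACATGTAAG.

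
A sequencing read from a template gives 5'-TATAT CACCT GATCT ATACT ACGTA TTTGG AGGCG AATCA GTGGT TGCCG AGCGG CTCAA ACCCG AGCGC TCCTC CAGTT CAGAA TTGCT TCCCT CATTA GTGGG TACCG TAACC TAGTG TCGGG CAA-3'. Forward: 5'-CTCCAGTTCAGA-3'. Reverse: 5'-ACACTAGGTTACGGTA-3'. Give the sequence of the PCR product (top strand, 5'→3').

5'-CTCCAGTTCAGAATTGCTTCCCTCATTAGTGGGTACCGTAACCTAGTGT-3'

Scanning the template, CTCCAGTTCAGA occurs at positions 73–84; this primer anneals to the bottom strand there with its 3' end pointing downstream.
Reverse complement of the reverse primer: TACCGTAACCTAGTGT. This occurs on the top strand at positions 106–121.
The product is the template from position 73 through 121 (49 bp).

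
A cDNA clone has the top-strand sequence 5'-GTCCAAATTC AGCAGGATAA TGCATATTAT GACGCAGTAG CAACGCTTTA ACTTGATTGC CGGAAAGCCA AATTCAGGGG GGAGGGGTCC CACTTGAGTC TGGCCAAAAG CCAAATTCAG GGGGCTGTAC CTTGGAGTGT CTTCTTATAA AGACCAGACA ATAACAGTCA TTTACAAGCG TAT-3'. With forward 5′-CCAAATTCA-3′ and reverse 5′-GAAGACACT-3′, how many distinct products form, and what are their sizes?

Three products: 142 bp, 77 bp, 34 bp

The forward primer CCAAATTCA matches the top strand at positions 3–11, 68–76, 111–119.
The reverse primer's reverse complement is AGTGTCTTC, matching at positions 136–144.
Each forward site pairs with the reverse site to give a product ending at position 144: sizes 142, 77, 34 bp.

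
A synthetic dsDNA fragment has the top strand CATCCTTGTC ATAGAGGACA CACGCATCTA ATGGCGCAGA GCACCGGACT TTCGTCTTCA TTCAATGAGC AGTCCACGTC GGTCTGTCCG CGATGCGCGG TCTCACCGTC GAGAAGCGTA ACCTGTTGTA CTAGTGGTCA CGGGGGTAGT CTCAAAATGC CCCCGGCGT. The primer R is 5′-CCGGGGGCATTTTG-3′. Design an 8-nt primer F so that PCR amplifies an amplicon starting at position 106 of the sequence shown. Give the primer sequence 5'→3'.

5'-CCGTCGAG-3'

The reverse primer's reverse complement CAAAATGCCCCCGG matches the template at positions 153–166; the product starts at position 106.
The forward primer is identical to the top strand over positions 106–113: CCGTCGAG.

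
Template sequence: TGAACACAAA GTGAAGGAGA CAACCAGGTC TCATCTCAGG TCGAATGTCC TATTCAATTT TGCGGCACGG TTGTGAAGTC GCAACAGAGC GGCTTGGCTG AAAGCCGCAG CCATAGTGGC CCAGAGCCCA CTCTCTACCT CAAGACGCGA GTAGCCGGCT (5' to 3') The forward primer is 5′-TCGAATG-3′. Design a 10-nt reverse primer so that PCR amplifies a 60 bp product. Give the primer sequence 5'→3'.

The forward primer binds at positions 41–47, so a 60 bp product ends at position 41 + 60 − 1 = 100.
The reverse primer anneals to the top strand over positions 91–100, i.e. to GGCTTGGCTG.
Its sequence written 5'→3' is the reverse complement: CAGCCAAGCC.

5'-CAGCCAAGCC-3'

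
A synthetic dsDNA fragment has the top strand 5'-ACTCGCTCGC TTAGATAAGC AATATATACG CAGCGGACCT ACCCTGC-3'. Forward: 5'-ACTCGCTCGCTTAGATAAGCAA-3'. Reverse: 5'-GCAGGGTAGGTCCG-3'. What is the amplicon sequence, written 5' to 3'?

Forward primer ACTCGCTCGCTTAGATAAGCAA is found on the top strand at positions 1–22.
The reverse primer's reverse complement is CGGACCTACCCTGC, which matches the template at positions 34–47.
The product is the template from position 1 through 47 (47 bp).

5'-ACTCGCTCGCTTAGATAAGCAATATATACGCAGCGGACCTACCCTGC-3'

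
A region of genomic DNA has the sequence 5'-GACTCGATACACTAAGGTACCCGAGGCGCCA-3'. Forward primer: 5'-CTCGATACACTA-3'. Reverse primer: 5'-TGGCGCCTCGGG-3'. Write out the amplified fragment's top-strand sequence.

The forward primer matches the template at positions 3–14.
The reverse primer's reverse complement is CCCGAGGCGCCA, which matches the template at positions 20–31.
The product is the template from position 3 through 31 (29 bp).

5'-CTCGATACACTAAGGTACCCGAGGCGCCA-3'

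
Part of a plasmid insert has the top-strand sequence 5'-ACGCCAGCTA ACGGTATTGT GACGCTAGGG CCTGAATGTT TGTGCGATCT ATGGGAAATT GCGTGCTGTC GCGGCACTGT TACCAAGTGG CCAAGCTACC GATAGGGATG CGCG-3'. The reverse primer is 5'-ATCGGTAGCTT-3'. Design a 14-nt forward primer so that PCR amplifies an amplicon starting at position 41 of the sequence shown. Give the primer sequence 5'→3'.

5'-TGTGCGATCTATGG-3'

The reverse primer's reverse complement AAGCTACCGAT matches the template at positions 93–103; the product starts at position 41.
The forward primer is identical to the top strand over positions 41–54: TGTGCGATCTATGG.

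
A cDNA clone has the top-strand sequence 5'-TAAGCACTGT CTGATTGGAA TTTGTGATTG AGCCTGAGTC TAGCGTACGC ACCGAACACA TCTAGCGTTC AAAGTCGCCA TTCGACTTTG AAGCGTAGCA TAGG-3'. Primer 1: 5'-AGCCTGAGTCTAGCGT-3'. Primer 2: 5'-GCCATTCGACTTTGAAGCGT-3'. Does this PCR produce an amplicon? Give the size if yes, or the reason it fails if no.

Primer 1 (AGCCTGAGTCTAGCGT) matches the top strand at positions 31–46 (3' end points downstream).
Primer 2 (GCCATTCGACTTTGAAGCGT) also matches the top strand directly, at positions 77–96 — its reverse complement ACGCTTCAAAGTCGAATGGC is not present.
Both primers anneal to the bottom strand with 3' ends pointing the same way, so neither can prime synthesis back toward the other.

No product — both primers anneal to the same strand and extend in the same direction.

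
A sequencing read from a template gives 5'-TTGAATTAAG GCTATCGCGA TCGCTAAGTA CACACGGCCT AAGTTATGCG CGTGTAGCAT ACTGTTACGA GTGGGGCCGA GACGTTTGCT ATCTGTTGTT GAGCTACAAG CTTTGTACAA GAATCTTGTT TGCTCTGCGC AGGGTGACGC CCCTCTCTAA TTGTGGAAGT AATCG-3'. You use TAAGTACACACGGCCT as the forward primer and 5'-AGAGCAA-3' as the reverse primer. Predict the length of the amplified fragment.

Forward primer TAAGTACACACGGCCT is found on the top strand at positions 25–40.
Taking the reverse complement of AGAGCAA gives TTGCTCT, found at positions 130–136 on the template; the primer anneals here to the top strand with its 3' end pointing upstream.
Product length = (reverse-primer end) − (forward-primer start) + 1 = 136 − 25 + 1 = 112 bp.

112 bp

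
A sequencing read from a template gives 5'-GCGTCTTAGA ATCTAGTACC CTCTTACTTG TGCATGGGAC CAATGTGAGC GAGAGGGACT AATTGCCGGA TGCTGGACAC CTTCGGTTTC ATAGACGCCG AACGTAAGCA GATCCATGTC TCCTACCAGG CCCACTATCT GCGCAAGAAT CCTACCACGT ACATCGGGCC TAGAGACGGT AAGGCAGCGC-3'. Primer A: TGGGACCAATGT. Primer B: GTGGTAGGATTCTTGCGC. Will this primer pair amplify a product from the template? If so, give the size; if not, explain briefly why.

Yes — a 124 bp product.

Primer A (TGGGACCAATGT) matches the top strand at positions 35–46; it acts as a forward primer.
Primer B's reverse complement is GCGCAAGAATCCTACCAC, matching the top strand at positions 141–158; it acts as a reverse primer.
The 3' ends face each other across positions 35–158, giving a 124 bp product.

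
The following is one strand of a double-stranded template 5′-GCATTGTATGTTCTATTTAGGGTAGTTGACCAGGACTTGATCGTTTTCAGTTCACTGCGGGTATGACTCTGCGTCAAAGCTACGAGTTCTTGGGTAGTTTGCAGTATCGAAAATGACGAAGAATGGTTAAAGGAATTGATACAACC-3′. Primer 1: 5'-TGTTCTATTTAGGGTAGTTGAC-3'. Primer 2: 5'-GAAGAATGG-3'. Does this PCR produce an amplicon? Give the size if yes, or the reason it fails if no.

No product — both primers anneal to the same strand and extend in the same direction.

Primer 1 (TGTTCTATTTAGGGTAGTTGAC) matches the top strand at positions 9–30 (3' end points downstream).
Primer 2 (GAAGAATGG) also matches the top strand directly, at positions 118–126 — its reverse complement CCATTCTTC is not present.
Both primers anneal to the bottom strand with 3' ends pointing the same way, so neither can prime synthesis back toward the other.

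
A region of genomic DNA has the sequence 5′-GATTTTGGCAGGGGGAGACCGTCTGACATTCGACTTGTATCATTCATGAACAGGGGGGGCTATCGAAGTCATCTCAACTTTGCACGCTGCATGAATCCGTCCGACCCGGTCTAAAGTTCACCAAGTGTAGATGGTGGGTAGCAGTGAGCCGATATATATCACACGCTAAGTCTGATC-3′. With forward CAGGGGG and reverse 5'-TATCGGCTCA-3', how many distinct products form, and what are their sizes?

The forward primer CAGGGGG matches the top strand at positions 9–15, 51–57.
The reverse primer's reverse complement is TGAGCCGATA, matching at positions 145–154.
Each forward site pairs with the reverse site to give a product ending at position 154: sizes 146, 104 bp.

Two products: 146 bp, 104 bp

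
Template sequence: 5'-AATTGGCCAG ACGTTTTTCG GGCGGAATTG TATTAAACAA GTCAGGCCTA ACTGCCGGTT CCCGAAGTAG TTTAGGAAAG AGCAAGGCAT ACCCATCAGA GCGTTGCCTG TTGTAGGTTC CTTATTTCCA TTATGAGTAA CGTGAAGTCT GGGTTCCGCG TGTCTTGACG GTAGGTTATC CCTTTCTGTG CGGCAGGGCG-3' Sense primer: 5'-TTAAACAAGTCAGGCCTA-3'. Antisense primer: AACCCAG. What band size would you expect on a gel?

Forward primer TTAAACAAGTCAGGCCTA is found on the top strand at positions 33–50.
Taking the reverse complement of AACCCAG gives CTGGGTT, found at positions 149–155 on the template; the primer anneals here to the top strand with its 3' end pointing upstream.
Product length = (reverse-primer end) − (forward-primer start) + 1 = 155 − 33 + 1 = 123 bp.

123 bp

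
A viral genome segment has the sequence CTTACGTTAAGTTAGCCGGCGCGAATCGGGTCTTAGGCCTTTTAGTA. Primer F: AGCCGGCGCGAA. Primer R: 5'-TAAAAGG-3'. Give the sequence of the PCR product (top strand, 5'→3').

Forward primer AGCCGGCGCGAA is found on the top strand at positions 14–25.
Reverse complement of the reverse primer: CCTTTTA. This occurs on the top strand at positions 38–44.
The product is the template from position 14 through 44 (31 bp).

5'-AGCCGGCGCGAATCGGGTCTTAGGCCTTTTA-3'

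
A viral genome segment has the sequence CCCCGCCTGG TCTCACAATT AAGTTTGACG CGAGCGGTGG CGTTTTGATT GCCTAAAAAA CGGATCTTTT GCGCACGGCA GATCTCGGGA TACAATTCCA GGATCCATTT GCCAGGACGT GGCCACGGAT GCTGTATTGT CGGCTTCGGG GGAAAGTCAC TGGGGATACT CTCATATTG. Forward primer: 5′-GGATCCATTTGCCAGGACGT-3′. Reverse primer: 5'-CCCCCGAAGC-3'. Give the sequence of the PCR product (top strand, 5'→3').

5'-GGATCCATTTGCCAGGACGTGGCCACGGATGCTGTATTGTCGGCTTCGGGGG-3'

The forward primer matches the template at positions 101–120.
Taking the reverse complement of CCCCCGAAGC gives GCTTCGGGGG, found at positions 143–152 on the template; the primer anneals here to the top strand with its 3' end pointing upstream.
The product is the template from position 101 through 152 (52 bp).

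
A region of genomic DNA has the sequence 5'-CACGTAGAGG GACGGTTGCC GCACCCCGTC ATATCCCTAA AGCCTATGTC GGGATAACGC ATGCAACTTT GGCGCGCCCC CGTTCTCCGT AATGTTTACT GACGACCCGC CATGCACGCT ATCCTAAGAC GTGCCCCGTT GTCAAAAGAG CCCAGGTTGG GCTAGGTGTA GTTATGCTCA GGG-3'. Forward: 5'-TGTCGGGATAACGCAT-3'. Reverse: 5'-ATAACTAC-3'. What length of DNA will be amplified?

129 bp

The forward primer matches the template at positions 47–62.
Reverse complement of the reverse primer: GTAGTTAT. This occurs on the top strand at positions 168–175.
The product runs from position 47 to position 175, so its length is 175 − 47 + 1 = 129 bp.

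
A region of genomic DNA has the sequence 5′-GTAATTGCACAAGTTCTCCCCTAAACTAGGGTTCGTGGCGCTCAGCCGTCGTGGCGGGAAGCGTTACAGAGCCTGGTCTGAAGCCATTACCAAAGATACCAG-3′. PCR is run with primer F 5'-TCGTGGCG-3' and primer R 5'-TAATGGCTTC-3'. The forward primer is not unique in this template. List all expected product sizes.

The forward primer TCGTGGCG matches the top strand at positions 33–40, 49–56.
The reverse primer's reverse complement is GAAGCCATTA, matching at positions 80–89.
Each forward site pairs with the reverse site to give a product ending at position 89: sizes 57, 41 bp.

57 bp, 41 bp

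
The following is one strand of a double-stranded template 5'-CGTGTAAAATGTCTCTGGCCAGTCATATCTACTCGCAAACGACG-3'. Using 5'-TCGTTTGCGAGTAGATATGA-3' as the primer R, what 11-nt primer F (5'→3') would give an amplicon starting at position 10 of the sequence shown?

The reverse primer's reverse complement TCATATCTACTCGCAAACGA matches the template at positions 23–42; the product starts at position 10.
The forward primer is identical to the top strand over positions 10–20: TGTCTCTGGCC.

5'-TGTCTCTGGCC-3'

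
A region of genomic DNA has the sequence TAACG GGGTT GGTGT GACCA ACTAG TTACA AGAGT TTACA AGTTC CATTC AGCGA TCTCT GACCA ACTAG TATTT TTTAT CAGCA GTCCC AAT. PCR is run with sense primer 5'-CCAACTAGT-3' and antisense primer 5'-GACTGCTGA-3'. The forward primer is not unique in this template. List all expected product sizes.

71 bp, 26 bp

The forward primer CCAACTAGT matches the top strand at positions 18–26, 63–71.
The reverse primer's reverse complement is TCAGCAGTC, matching at positions 80–88.
Each forward site pairs with the reverse site to give a product ending at position 88: sizes 71, 26 bp.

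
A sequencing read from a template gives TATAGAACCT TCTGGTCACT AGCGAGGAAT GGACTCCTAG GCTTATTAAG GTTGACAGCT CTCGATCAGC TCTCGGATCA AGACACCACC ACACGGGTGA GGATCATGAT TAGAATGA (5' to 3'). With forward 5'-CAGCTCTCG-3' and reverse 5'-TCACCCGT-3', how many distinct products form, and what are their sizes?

Two products: 45 bp, 34 bp

The forward primer CAGCTCTCG matches the top strand at positions 56–64, 67–75.
The reverse primer's reverse complement is ACGGGTGA, matching at positions 93–100.
Each forward site pairs with the reverse site to give a product ending at position 100: sizes 45, 34 bp.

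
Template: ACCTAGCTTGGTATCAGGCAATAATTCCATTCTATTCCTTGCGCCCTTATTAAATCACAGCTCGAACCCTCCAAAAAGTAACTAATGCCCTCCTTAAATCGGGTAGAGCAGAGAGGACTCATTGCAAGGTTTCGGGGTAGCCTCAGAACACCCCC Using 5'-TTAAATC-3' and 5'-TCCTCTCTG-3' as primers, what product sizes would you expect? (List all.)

The forward primer TTAAATC matches the top strand at positions 50–56, 94–100.
The reverse primer's reverse complement is CAGAGAGGA, matching at positions 109–117.
Each forward site pairs with the reverse site to give a product ending at position 117: sizes 68, 24 bp.

68 bp, 24 bp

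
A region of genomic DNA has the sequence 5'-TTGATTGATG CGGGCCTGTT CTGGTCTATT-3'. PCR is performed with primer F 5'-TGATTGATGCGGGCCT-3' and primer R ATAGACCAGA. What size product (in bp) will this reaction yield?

28 bp

Scanning the template, TGATTGATGCGGGCCT occurs at positions 2–17; this primer anneals to the bottom strand there with its 3' end pointing downstream.
Taking the reverse complement of ATAGACCAGA gives TCTGGTCTAT, found at positions 20–29 on the template; the primer anneals here to the top strand with its 3' end pointing upstream.
The product runs from position 2 to position 29, so its length is 29 − 2 + 1 = 28 bp.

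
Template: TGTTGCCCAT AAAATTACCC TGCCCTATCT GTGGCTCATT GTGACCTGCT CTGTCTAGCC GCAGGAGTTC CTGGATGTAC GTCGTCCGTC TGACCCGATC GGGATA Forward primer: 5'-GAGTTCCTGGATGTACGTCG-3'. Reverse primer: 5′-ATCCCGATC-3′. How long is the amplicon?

The forward primer matches the template at positions 65–84.
Reverse complement of the reverse primer: GATCGGGAT. This occurs on the top strand at positions 97–105.
The product runs from position 65 to position 105, so its length is 105 − 65 + 1 = 41 bp.

41 bp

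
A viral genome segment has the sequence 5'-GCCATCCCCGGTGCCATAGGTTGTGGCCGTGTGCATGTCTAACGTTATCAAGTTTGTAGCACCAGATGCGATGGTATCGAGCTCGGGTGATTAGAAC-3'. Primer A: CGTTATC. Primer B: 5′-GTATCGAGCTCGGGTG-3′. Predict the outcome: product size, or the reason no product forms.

Primer A (CGTTATC) matches the top strand at positions 43–49 (3' end points downstream).
Primer B (GTATCGAGCTCGGGTG) also matches the top strand directly, at positions 74–89 — its reverse complement CACCCGAGCTCGATAC is not present.
Both primers anneal to the bottom strand with 3' ends pointing the same way, so neither can prime synthesis back toward the other.

No product — both primers anneal to the same strand and extend in the same direction.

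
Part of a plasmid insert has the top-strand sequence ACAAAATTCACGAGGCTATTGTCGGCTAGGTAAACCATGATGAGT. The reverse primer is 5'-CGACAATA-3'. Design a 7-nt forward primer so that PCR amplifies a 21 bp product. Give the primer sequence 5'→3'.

The reverse primer's reverse complement TATTGTCG matches the template at positions 17–24, so the product ends at position 24.
A 21 bp product then starts at position 24 − 21 + 1 = 4.
The forward primer is identical to the top strand there: AAATTCA.

5'-AAATTCA-3'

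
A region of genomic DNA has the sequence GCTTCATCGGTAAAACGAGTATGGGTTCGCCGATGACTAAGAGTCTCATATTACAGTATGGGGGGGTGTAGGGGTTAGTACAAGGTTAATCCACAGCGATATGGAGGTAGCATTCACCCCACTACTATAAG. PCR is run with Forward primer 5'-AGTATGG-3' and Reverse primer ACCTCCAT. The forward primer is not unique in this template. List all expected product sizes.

91 bp, 54 bp

The forward primer AGTATGG matches the top strand at positions 18–24, 55–61.
The reverse primer's reverse complement is ATGGAGGT, matching at positions 101–108.
Each forward site pairs with the reverse site to give a product ending at position 108: sizes 91, 54 bp.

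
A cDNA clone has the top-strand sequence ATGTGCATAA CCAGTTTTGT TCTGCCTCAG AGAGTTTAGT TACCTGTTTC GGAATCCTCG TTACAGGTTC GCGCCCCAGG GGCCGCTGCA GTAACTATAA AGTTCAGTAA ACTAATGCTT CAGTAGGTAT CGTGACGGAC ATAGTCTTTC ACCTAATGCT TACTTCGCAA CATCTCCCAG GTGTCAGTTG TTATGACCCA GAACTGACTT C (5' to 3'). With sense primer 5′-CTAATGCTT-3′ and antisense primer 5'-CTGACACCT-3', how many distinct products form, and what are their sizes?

Two products: 76 bp, 35 bp

The forward primer CTAATGCTT matches the top strand at positions 112–120, 153–161.
The reverse primer's reverse complement is AGGTGTCAG, matching at positions 179–187.
Each forward site pairs with the reverse site to give a product ending at position 187: sizes 76, 35 bp.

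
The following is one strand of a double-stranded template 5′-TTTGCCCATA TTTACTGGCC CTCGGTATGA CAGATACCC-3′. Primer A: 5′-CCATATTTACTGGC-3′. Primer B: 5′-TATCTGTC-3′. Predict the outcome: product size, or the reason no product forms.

Primer A (CCATATTTACTGGC) matches the top strand at positions 6–19; it acts as a forward primer.
Primer B's reverse complement is GACAGATA, matching the top strand at positions 29–36; it acts as a reverse primer.
The 3' ends face each other across positions 6–36, giving a 31 bp product.

Yes — a 31 bp product.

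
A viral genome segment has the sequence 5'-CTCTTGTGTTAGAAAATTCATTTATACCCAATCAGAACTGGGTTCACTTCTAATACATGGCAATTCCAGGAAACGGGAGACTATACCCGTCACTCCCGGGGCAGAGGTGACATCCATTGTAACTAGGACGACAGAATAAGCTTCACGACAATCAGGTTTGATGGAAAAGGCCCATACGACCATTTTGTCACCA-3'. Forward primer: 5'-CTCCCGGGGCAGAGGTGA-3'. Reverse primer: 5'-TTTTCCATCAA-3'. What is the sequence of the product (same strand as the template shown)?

Forward primer CTCCCGGGGCAGAGGTGA is found on the top strand at positions 93–110.
Taking the reverse complement of TTTTCCATCAA gives TTGATGGAAAA, found at positions 158–168 on the template; the primer anneals here to the top strand with its 3' end pointing upstream.
The product is the template from position 93 through 168 (76 bp).

5'-CTCCCGGGGCAGAGGTGACATCCATTGTAACTAGGACGACAGAATAAGCTTCACGACAATCAGGTTTGATGGAAAA-3'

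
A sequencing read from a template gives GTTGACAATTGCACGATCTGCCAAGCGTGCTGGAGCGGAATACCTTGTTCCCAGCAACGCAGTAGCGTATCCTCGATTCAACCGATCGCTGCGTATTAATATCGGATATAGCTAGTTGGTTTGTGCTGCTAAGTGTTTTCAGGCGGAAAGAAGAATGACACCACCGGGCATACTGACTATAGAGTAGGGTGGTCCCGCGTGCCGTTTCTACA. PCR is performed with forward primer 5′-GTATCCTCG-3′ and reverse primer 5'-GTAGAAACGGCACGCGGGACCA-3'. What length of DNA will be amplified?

Forward primer GTATCCTCG is found on the top strand at positions 67–75.
The reverse primer's reverse complement is TGGTCCCGCGTGCCGTTTCTAC, which matches the template at positions 190–211.
Product length = (reverse-primer end) − (forward-primer start) + 1 = 211 − 67 + 1 = 145 bp.

145 bp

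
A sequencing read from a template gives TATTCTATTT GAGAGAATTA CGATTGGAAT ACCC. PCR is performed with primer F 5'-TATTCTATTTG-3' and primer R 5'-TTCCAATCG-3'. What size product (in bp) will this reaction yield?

29 bp

Scanning the template, TATTCTATTTG occurs at positions 1–11; this primer anneals to the bottom strand there with its 3' end pointing downstream.
The reverse primer's reverse complement is CGATTGGAA, which matches the template at positions 21–29.
Amplicon spans positions 1–29: 29 bp.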